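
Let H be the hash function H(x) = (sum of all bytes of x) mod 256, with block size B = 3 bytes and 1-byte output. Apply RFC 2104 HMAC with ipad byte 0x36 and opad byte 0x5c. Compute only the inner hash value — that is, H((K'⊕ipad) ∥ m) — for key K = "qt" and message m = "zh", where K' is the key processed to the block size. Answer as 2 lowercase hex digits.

a1

Key "qt" = 71 74 is 2 bytes ≤ B = 3; zero-pad to 3 bytes: K' = 71 74 00.
K' ⊕ ipad = 47 42 36.
Inner input = 47 42 36 ∥ 7a 68.
Inner hash: sum = 71+66+54+122+104 = 417; mod 256 = 161 → a1.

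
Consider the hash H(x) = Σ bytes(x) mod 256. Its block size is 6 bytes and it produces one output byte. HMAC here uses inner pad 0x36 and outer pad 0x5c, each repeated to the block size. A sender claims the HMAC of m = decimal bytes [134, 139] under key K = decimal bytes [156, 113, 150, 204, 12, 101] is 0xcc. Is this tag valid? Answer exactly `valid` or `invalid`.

invalid

Key decimal bytes [156, 113, 150, 204, 12, 101] = 9c 71 96 cc 0c 65 is exactly B = 6 bytes: K' = 9c 71 96 cc 0c 65.
K' ⊕ ipad = aa 47 a0 fa 3a 53; K' ⊕ opad = c0 2d ca 90 50 39.
Inner hash: sum = 170+71+160+250+58+83+134+139 = 1065; mod 256 = 41 → 29.
Outer hash (recomputed tag): sum = 192+45+202+144+80+57+41 = 761; mod 256 = 249 → f9.
Recomputed tag = f9; claimed = cc → mismatch.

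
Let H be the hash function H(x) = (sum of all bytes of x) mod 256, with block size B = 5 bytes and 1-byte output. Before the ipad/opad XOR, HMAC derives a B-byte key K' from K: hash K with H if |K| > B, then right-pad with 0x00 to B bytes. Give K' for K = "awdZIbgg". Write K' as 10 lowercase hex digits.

0f00000000

|K| = 8 > B = 5, so first hash the key.
H(K): sum = 97+119+100+90+73+98+103+103 = 783; mod 256 = 15 → 0f.
Zero-pad H(K) = 0f to 5 bytes: K' = 0f 00 00 00 00.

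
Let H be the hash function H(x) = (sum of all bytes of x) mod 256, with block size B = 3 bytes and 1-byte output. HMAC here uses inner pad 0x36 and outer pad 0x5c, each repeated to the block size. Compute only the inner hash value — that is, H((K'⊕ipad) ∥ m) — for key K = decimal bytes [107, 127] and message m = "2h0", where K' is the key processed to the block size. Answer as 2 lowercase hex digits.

a6

Key decimal bytes [107, 127] = 6b 7f is 2 bytes ≤ B = 3; zero-pad to 3 bytes: K' = 6b 7f 00.
K' ⊕ ipad = 5d 49 36.
Inner input = 5d 49 36 ∥ 32 68 30.
Inner hash: sum = 93+73+54+50+104+48 = 422; mod 256 = 166 → a6.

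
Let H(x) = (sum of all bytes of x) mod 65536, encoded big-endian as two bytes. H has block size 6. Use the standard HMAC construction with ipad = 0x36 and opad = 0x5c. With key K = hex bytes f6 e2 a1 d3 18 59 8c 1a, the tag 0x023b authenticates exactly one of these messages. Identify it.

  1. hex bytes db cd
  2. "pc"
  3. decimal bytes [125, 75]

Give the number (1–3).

Key hex bytes f6 e2 a1 d3 18 59 8c 1a is 8 bytes > B = 6, so hash it first: H(key) = 04 63, then zero-pad to 6 bytes: K' = 04 63 00 00 00 00.
K' ⊕ ipad = 32 55 36 36 36 36; K' ⊕ opad = 58 3f 5c 5c 5c 5c.
m1: inner = H(32 55 36 36 36 36 db cd) = 03 07; tag = H(58 3f 5c 5c 5c 5c 03 07) = 0211
m2: inner = H(32 55 36 36 36 36 70 63) = 02 32; tag = H(58 3f 5c 5c 5c 5c 02 32) = 023b ← matches
m3: inner = H(32 55 36 36 36 36 7d 4b) = 02 27; tag = H(58 3f 5c 5c 5c 5c 02 27) = 0230

2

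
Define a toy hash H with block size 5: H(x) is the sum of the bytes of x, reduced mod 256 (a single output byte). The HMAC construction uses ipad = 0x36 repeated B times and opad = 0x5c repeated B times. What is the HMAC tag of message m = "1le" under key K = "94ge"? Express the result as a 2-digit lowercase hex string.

8a

Key "94ge" = 39 34 67 65 is 4 bytes ≤ B = 5; zero-pad to 5 bytes: K' = 39 34 67 65 00.
K' ⊕ ipad = 0f 02 51 53 36.  K' ⊕ opad = 65 68 3b 39 5c.
Inner input = (K'⊕ipad) ∥ m = 0f 02 51 53 36 ∥ 31 6c 65.
Inner hash: sum = 15+2+81+83+54+49+108+101 = 493; mod 256 = 237 → ed.
Outer input = (K'⊕opad) ∥ inner = 65 68 3b 39 5c ∥ ed.
Outer hash (tag): sum = 101+104+59+57+92+237 = 650; mod 256 = 138 → 8a.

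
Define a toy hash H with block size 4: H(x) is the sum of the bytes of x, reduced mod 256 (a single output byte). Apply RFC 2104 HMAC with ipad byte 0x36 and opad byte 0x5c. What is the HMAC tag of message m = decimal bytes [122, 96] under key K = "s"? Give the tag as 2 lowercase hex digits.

Key "s" = 73 is 1 byte ≤ B = 4; zero-pad to 4 bytes: K' = 73 00 00 00.
K' ⊕ ipad = 45 36 36 36.  K' ⊕ opad = 2f 5c 5c 5c.
Inner input = (K'⊕ipad) ∥ m = 45 36 36 36 ∥ 7a 60.
Inner hash: sum = 69+54+54+54+122+96 = 449; mod 256 = 193 → c1.
Outer input = (K'⊕opad) ∥ inner = 2f 5c 5c 5c ∥ c1.
Outer hash (tag): sum = 47+92+92+92+193 = 516; mod 256 = 4 → 04.

04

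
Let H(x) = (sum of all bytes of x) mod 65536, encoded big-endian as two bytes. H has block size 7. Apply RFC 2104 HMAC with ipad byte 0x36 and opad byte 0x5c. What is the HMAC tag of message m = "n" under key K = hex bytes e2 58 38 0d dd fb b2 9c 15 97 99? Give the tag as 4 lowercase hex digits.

Key hex bytes e2 58 38 0d dd fb b2 9c 15 97 99 is 11 bytes > B = 7, so hash it first: H(key) = 05 ea, then zero-pad to 7 bytes: K' = 05 ea 00 00 00 00 00.
K' ⊕ ipad = 33 dc 36 36 36 36 36.  K' ⊕ opad = 59 b6 5c 5c 5c 5c 5c.
Inner input = (K'⊕ipad) ∥ m = 33 dc 36 36 36 36 36 ∥ 6e.
Inner hash: sum = 51+220+54+54+54+54+54+110 = 651 → 02 8b.
Outer input = (K'⊕opad) ∥ inner = 59 b6 5c 5c 5c 5c 5c ∥ 02 8b.
Outer hash (tag): sum = 89+182+92+92+92+92+92+2+139 = 872 → 03 68.

0368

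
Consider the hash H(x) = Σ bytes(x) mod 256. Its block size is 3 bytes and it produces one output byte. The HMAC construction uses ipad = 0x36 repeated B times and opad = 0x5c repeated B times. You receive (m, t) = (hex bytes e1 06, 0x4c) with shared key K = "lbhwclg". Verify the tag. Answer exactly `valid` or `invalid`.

Key "lbhwclg" = 6c 62 68 77 63 6c 67 is 7 bytes > B = 3, so hash it first: H(key) = e3, then zero-pad to 3 bytes: K' = e3 00 00.
K' ⊕ ipad = d5 36 36; K' ⊕ opad = bf 5c 5c.
Inner hash: sum = 213+54+54+225+6 = 552; mod 256 = 40 → 28.
Outer hash (recomputed tag): sum = 191+92+92+40 = 415; mod 256 = 159 → 9f.
Recomputed tag = 9f; claimed = 4c → mismatch.

invalid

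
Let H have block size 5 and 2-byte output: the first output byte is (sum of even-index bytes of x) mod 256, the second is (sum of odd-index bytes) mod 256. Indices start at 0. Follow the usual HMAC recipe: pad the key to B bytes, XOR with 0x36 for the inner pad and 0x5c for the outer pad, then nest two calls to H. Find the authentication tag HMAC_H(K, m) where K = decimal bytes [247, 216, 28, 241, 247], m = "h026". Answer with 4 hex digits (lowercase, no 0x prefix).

e543

Key decimal bytes [247, 216, 28, 241, 247] = f7 d8 1c f1 f7 is exactly B = 5 bytes: K' = f7 d8 1c f1 f7.
K' ⊕ ipad = c1 ee 2a c7 c1.  K' ⊕ opad = ab 84 40 ad ab.
Inner input = (K'⊕ipad) ∥ m = c1 ee 2a c7 c1 ∥ 68 30 32 36.
Inner hash: even-index sum = 530 mod 256 = 18; odd-index sum = 591 mod 256 = 79 → 12 4f.
Outer input = (K'⊕opad) ∥ inner = ab 84 40 ad ab ∥ 12 4f.
Outer hash (tag): even-index sum = 485 mod 256 = 229; odd-index sum = 323 mod 256 = 67 → e5 43.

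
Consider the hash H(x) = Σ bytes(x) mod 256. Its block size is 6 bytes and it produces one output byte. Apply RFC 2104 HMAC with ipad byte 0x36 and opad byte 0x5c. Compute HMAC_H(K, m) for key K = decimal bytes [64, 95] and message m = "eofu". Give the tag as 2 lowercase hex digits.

f5

Key decimal bytes [64, 95] = 40 5f is 2 bytes ≤ B = 6; zero-pad to 6 bytes: K' = 40 5f 00 00 00 00.
K' ⊕ ipad = 76 69 36 36 36 36.  K' ⊕ opad = 1c 03 5c 5c 5c 5c.
Inner input = (K'⊕ipad) ∥ m = 76 69 36 36 36 36 ∥ 65 6f 66 75.
Inner hash: sum = 118+105+54+54+54+54+101+111+102+117 = 870; mod 256 = 102 → 66.
Outer input = (K'⊕opad) ∥ inner = 1c 03 5c 5c 5c 5c ∥ 66.
Outer hash (tag): sum = 28+3+92+92+92+92+102 = 501; mod 256 = 245 → f5.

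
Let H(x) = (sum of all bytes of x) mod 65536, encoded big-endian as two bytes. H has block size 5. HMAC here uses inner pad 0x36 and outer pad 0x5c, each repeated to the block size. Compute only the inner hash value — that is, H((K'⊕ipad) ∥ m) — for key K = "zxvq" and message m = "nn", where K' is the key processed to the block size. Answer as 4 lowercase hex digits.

0233

Key "zxvq" = 7a 78 76 71 is 4 bytes ≤ B = 5; zero-pad to 5 bytes: K' = 7a 78 76 71 00.
K' ⊕ ipad = 4c 4e 40 47 36.
Inner input = 4c 4e 40 47 36 ∥ 6e 6e.
Inner hash: sum = 76+78+64+71+54+110+110 = 563 → 02 33.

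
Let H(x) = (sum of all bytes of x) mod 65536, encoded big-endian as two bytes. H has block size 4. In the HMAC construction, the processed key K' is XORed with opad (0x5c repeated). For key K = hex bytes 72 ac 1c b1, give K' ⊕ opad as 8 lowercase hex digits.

Key hex bytes 72 ac 1c b1 is exactly B = 4 bytes: K' = 72 ac 1c b1.
XOR each byte with 0x5c: 72⊕5c=2e, ac⊕5c=f0, 1c⊕5c=40, b1⊕5c=ed.

2ef040ed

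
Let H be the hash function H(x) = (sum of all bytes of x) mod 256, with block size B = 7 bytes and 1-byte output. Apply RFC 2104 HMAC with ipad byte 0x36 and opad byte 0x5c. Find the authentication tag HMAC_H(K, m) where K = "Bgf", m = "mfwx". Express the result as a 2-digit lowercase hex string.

b2

Key "Bgf" = 42 67 66 is 3 bytes ≤ B = 7; zero-pad to 7 bytes: K' = 42 67 66 00 00 00 00.
K' ⊕ ipad = 74 51 50 36 36 36 36.  K' ⊕ opad = 1e 3b 3a 5c 5c 5c 5c.
Inner input = (K'⊕ipad) ∥ m = 74 51 50 36 36 36 36 ∥ 6d 66 77 78.
Inner hash: sum = 116+81+80+54+54+54+54+109+102+119+120 = 943; mod 256 = 175 → af.
Outer input = (K'⊕opad) ∥ inner = 1e 3b 3a 5c 5c 5c 5c ∥ af.
Outer hash (tag): sum = 30+59+58+92+92+92+92+175 = 690; mod 256 = 178 → b2.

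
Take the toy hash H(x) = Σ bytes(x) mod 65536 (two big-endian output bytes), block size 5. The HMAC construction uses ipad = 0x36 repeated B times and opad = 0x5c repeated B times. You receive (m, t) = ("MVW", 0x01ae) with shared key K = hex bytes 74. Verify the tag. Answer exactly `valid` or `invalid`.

valid

Key hex bytes 74 is 1 byte ≤ B = 5; zero-pad to 5 bytes: K' = 74 00 00 00 00.
K' ⊕ ipad = 42 36 36 36 36; K' ⊕ opad = 28 5c 5c 5c 5c.
Inner hash: sum = 66+54+54+54+54+77+86+87 = 532 → 02 14.
Outer hash (recomputed tag): sum = 40+92+92+92+92+2+20 = 430 → 01 ae.
Recomputed tag = 01ae; claimed = 01ae → match.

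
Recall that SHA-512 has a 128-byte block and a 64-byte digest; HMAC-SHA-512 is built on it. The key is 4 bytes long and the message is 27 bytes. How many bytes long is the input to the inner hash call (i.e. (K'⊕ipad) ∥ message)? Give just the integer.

155

Key is 4 ≤ 128 bytes, zero-padded: |K'| = 128.
Inner input = (K'⊕ipad) ∥ m → 128 + 27 = 155 bytes.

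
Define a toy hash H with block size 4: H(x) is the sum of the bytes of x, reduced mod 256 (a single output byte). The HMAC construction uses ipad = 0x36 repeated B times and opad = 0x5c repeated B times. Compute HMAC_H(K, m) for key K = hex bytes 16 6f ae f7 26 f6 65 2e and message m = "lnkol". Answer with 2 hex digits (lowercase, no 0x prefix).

4a

Key hex bytes 16 6f ae f7 26 f6 65 2e is 8 bytes > B = 4, so hash it first: H(key) = d9, then zero-pad to 4 bytes: K' = d9 00 00 00.
K' ⊕ ipad = ef 36 36 36.  K' ⊕ opad = 85 5c 5c 5c.
Inner input = (K'⊕ipad) ∥ m = ef 36 36 36 ∥ 6c 6e 6b 6f 6c.
Inner hash: sum = 239+54+54+54+108+110+107+111+108 = 945; mod 256 = 177 → b1.
Outer input = (K'⊕opad) ∥ inner = 85 5c 5c 5c ∥ b1.
Outer hash (tag): sum = 133+92+92+92+177 = 586; mod 256 = 74 → 4a.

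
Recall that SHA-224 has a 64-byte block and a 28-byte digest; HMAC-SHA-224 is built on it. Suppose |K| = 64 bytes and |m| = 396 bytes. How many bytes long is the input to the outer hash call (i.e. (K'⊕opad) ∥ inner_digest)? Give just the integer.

Key is 64 ≤ 64 bytes, zero-padded: |K'| = 64.
Outer input = (K'⊕opad) ∥ H(inner) → 64 + 28 = 92 bytes.

92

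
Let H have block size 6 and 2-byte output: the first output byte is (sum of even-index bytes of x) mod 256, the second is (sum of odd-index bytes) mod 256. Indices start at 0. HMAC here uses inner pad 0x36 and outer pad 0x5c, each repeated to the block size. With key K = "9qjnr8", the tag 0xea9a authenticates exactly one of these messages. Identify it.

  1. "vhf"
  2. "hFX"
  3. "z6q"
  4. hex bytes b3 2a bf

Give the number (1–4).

4

Key "9qjnr8" = 39 71 6a 6e 72 38 is exactly B = 6 bytes: K' = 39 71 6a 6e 72 38.
K' ⊕ ipad = 0f 47 5c 58 44 0e; K' ⊕ opad = 65 2d 36 32 2e 64.
m1: inner = H(0f 47 5c 58 44 0e 76 68 66) = 8b 15; tag = H(65 2d 36 32 2e 64 8b 15) = 54d8
m2: inner = H(0f 47 5c 58 44 0e 68 46 58) = 6f f3; tag = H(65 2d 36 32 2e 64 6f f3) = 38b6
m3: inner = H(0f 47 5c 58 44 0e 7a 36 71) = 9a e3; tag = H(65 2d 36 32 2e 64 9a e3) = 63a6
m4: inner = H(0f 47 5c 58 44 0e b3 2a bf) = 21 d7; tag = H(65 2d 36 32 2e 64 21 d7) = ea9a ← matches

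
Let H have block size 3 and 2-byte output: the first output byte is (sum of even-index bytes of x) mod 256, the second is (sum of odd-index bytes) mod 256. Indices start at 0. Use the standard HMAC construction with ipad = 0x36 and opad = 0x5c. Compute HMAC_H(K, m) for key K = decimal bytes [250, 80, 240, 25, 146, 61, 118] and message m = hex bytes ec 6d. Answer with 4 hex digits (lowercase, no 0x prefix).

8661

Key decimal bytes [250, 80, 240, 25, 146, 61, 118] = fa 50 f0 19 92 3d 76 is 7 bytes > B = 3, so hash it first: H(key) = f2 a6, then zero-pad to 3 bytes: K' = f2 a6 00.
K' ⊕ ipad = c4 90 36.  K' ⊕ opad = ae fa 5c.
Inner input = (K'⊕ipad) ∥ m = c4 90 36 ∥ ec 6d.
Inner hash: even-index sum = 359 mod 256 = 103; odd-index sum = 380 mod 256 = 124 → 67 7c.
Outer input = (K'⊕opad) ∥ inner = ae fa 5c ∥ 67 7c.
Outer hash (tag): even-index sum = 390 mod 256 = 134; odd-index sum = 353 mod 256 = 97 → 86 61.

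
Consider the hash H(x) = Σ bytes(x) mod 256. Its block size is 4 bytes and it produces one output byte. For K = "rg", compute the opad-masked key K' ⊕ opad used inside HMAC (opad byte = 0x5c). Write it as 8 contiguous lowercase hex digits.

Key "rg" = 72 67 is 2 bytes ≤ B = 4; zero-pad to 4 bytes: K' = 72 67 00 00.
XOR each byte with 0x5c: 72⊕5c=2e, 67⊕5c=3b, 00⊕5c=5c, 00⊕5c=5c.

2e3b5c5c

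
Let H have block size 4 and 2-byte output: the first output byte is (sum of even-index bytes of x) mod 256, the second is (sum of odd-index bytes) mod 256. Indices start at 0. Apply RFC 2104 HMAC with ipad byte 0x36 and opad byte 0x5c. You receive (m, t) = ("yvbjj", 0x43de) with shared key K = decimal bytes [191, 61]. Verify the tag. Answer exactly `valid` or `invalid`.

valid

Key decimal bytes [191, 61] = bf 3d is 2 bytes ≤ B = 4; zero-pad to 4 bytes: K' = bf 3d 00 00.
K' ⊕ ipad = 89 0b 36 36; K' ⊕ opad = e3 61 5c 5c.
Inner hash: even-index sum = 516 mod 256 = 4; odd-index sum = 289 mod 256 = 33 → 04 21.
Outer hash (recomputed tag): even-index sum = 323 mod 256 = 67; odd-index sum = 222 mod 256 = 222 → 43 de.
Recomputed tag = 43de; claimed = 43de → match.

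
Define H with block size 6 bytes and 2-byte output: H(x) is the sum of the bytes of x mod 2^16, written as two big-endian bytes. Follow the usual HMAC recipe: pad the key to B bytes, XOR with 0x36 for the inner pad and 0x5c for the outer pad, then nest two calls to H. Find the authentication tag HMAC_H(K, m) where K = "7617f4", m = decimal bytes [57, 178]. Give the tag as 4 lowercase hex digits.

0296

Key "7617f4" = 37 36 31 37 66 34 is exactly B = 6 bytes: K' = 37 36 31 37 66 34.
K' ⊕ ipad = 01 00 07 01 50 02.  K' ⊕ opad = 6b 6a 6d 6b 3a 68.
Inner input = (K'⊕ipad) ∥ m = 01 00 07 01 50 02 ∥ 39 b2.
Inner hash: sum = 1+0+7+1+80+2+57+178 = 326 → 01 46.
Outer input = (K'⊕opad) ∥ inner = 6b 6a 6d 6b 3a 68 ∥ 01 46.
Outer hash (tag): sum = 107+106+109+107+58+104+1+70 = 662 → 02 96.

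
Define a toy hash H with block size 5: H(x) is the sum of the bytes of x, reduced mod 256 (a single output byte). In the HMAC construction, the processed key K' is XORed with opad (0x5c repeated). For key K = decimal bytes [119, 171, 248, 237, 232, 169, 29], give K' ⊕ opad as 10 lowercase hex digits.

e95c5c5c5c

Key decimal bytes [119, 171, 248, 237, 232, 169, 29] = 77 ab f8 ed e8 a9 1d is 7 bytes > B = 5, so hash it first: H(key) = b5, then zero-pad to 5 bytes: K' = b5 00 00 00 00.
XOR each byte with 0x5c: b5⊕5c=e9, 00⊕5c=5c, 00⊕5c=5c, 00⊕5c=5c, 00⊕5c=5c.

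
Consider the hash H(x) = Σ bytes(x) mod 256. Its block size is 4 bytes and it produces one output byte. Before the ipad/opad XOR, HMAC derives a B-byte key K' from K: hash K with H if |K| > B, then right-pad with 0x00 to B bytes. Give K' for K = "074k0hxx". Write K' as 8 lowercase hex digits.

|K| = 8 > B = 4, so first hash the key.
H(K): sum = 48+55+52+107+48+104+120+120 = 654; mod 256 = 142 → 8e.
Zero-pad H(K) = 8e to 4 bytes: K' = 8e 00 00 00.

8e000000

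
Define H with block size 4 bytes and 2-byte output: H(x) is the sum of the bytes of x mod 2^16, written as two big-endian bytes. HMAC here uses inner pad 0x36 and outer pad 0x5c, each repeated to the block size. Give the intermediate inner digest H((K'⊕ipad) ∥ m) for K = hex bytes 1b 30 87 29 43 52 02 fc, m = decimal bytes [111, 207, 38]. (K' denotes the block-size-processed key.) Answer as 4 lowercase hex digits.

02bc

Key hex bytes 1b 30 87 29 43 52 02 fc is 8 bytes > B = 4, so hash it first: H(key) = 02 8e, then zero-pad to 4 bytes: K' = 02 8e 00 00.
K' ⊕ ipad = 34 b8 36 36.
Inner input = 34 b8 36 36 ∥ 6f cf 26.
Inner hash: sum = 52+184+54+54+111+207+38 = 700 → 02 bc.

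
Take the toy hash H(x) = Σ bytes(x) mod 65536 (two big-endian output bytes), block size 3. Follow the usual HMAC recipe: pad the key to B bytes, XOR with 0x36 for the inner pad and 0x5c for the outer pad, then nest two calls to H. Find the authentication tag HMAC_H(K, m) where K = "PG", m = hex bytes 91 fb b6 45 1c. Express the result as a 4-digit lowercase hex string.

0136

Key "PG" = 50 47 is 2 bytes ≤ B = 3; zero-pad to 3 bytes: K' = 50 47 00.
K' ⊕ ipad = 66 71 36.  K' ⊕ opad = 0c 1b 5c.
Inner input = (K'⊕ipad) ∥ m = 66 71 36 ∥ 91 fb b6 45 1c.
Inner hash: sum = 102+113+54+145+251+182+69+28 = 944 → 03 b0.
Outer input = (K'⊕opad) ∥ inner = 0c 1b 5c ∥ 03 b0.
Outer hash (tag): sum = 12+27+92+3+176 = 310 → 01 36.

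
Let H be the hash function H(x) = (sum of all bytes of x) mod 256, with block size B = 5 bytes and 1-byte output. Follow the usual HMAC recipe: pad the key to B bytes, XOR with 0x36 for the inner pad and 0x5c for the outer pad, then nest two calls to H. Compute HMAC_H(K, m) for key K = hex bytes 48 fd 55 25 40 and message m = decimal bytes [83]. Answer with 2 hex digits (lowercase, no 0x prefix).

db

Key hex bytes 48 fd 55 25 40 is exactly B = 5 bytes: K' = 48 fd 55 25 40.
K' ⊕ ipad = 7e cb 63 13 76.  K' ⊕ opad = 14 a1 09 79 1c.
Inner input = (K'⊕ipad) ∥ m = 7e cb 63 13 76 ∥ 53.
Inner hash: sum = 126+203+99+19+118+83 = 648; mod 256 = 136 → 88.
Outer input = (K'⊕opad) ∥ inner = 14 a1 09 79 1c ∥ 88.
Outer hash (tag): sum = 20+161+9+121+28+136 = 475; mod 256 = 219 → db.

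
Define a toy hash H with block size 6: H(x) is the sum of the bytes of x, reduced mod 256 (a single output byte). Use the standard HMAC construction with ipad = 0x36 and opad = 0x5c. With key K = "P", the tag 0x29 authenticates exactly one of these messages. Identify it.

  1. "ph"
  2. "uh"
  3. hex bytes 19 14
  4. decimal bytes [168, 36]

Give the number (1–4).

2

Key "P" = 50 is 1 byte ≤ B = 6; zero-pad to 6 bytes: K' = 50 00 00 00 00 00.
K' ⊕ ipad = 66 36 36 36 36 36; K' ⊕ opad = 0c 5c 5c 5c 5c 5c.
m1: inner = H(66 36 36 36 36 36 70 68) = 4c; tag = H(0c 5c 5c 5c 5c 5c 4c) = 24
m2: inner = H(66 36 36 36 36 36 75 68) = 51; tag = H(0c 5c 5c 5c 5c 5c 51) = 29 ← matches
m3: inner = H(66 36 36 36 36 36 19 14) = a1; tag = H(0c 5c 5c 5c 5c 5c a1) = 79
m4: inner = H(66 36 36 36 36 36 a8 24) = 40; tag = H(0c 5c 5c 5c 5c 5c 40) = 18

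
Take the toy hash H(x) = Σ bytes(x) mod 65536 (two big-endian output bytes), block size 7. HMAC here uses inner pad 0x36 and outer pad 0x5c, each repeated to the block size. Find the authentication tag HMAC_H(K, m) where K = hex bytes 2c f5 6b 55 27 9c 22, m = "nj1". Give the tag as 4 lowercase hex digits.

038a

Key hex bytes 2c f5 6b 55 27 9c 22 is exactly B = 7 bytes: K' = 2c f5 6b 55 27 9c 22.
K' ⊕ ipad = 1a c3 5d 63 11 aa 14.  K' ⊕ opad = 70 a9 37 09 7b c0 7e.
Inner input = (K'⊕ipad) ∥ m = 1a c3 5d 63 11 aa 14 ∥ 6e 6a 31.
Inner hash: sum = 26+195+93+99+17+170+20+110+106+49 = 885 → 03 75.
Outer input = (K'⊕opad) ∥ inner = 70 a9 37 09 7b c0 7e ∥ 03 75.
Outer hash (tag): sum = 112+169+55+9+123+192+126+3+117 = 906 → 03 8a.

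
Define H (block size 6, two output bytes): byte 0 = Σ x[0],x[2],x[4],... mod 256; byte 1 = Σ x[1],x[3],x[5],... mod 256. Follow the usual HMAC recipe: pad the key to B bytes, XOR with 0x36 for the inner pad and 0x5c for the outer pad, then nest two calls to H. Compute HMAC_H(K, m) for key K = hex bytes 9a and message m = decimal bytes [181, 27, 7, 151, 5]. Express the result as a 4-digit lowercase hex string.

Key hex bytes 9a is 1 byte ≤ B = 6; zero-pad to 6 bytes: K' = 9a 00 00 00 00 00.
K' ⊕ ipad = ac 36 36 36 36 36.  K' ⊕ opad = c6 5c 5c 5c 5c 5c.
Inner input = (K'⊕ipad) ∥ m = ac 36 36 36 36 36 ∥ b5 1b 07 97 05.
Inner hash: even-index sum = 473 mod 256 = 217; odd-index sum = 340 mod 256 = 84 → d9 54.
Outer input = (K'⊕opad) ∥ inner = c6 5c 5c 5c 5c 5c ∥ d9 54.
Outer hash (tag): even-index sum = 599 mod 256 = 87; odd-index sum = 360 mod 256 = 104 → 57 68.

5768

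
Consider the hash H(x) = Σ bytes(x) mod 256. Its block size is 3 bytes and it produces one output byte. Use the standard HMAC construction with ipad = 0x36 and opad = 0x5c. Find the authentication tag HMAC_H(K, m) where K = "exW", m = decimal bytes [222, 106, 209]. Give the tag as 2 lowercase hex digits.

83

Key "exW" = 65 78 57 is exactly B = 3 bytes: K' = 65 78 57.
K' ⊕ ipad = 53 4e 61.  K' ⊕ opad = 39 24 0b.
Inner input = (K'⊕ipad) ∥ m = 53 4e 61 ∥ de 6a d1.
Inner hash: sum = 83+78+97+222+106+209 = 795; mod 256 = 27 → 1b.
Outer input = (K'⊕opad) ∥ inner = 39 24 0b ∥ 1b.
Outer hash (tag): sum = 57+36+11+27 = 131 → 83.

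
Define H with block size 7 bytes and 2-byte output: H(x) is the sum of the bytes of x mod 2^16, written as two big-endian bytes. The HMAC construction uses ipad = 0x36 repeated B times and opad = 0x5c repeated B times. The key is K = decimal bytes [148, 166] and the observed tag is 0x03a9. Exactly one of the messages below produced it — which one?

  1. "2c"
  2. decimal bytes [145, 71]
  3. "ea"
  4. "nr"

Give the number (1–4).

2

Key decimal bytes [148, 166] = 94 a6 is 2 bytes ≤ B = 7; zero-pad to 7 bytes: K' = 94 a6 00 00 00 00 00.
K' ⊕ ipad = a2 90 36 36 36 36 36; K' ⊕ opad = c8 fa 5c 5c 5c 5c 5c.
m1: inner = H(a2 90 36 36 36 36 36 32 63) = 02 d5; tag = H(c8 fa 5c 5c 5c 5c 5c 02 d5) = 0465
m2: inner = H(a2 90 36 36 36 36 36 91 47) = 03 18; tag = H(c8 fa 5c 5c 5c 5c 5c 03 18) = 03a9 ← matches
m3: inner = H(a2 90 36 36 36 36 36 65 61) = 03 06; tag = H(c8 fa 5c 5c 5c 5c 5c 03 06) = 0397
m4: inner = H(a2 90 36 36 36 36 36 6e 72) = 03 20; tag = H(c8 fa 5c 5c 5c 5c 5c 03 20) = 03b1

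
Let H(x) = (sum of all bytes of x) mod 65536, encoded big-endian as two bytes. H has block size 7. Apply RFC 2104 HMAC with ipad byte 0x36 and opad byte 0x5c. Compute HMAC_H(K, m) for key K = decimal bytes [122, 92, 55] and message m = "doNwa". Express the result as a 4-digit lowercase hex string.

028c

Key decimal bytes [122, 92, 55] = 7a 5c 37 is 3 bytes ≤ B = 7; zero-pad to 7 bytes: K' = 7a 5c 37 00 00 00 00.
K' ⊕ ipad = 4c 6a 01 36 36 36 36.  K' ⊕ opad = 26 00 6b 5c 5c 5c 5c.
Inner input = (K'⊕ipad) ∥ m = 4c 6a 01 36 36 36 36 ∥ 64 6f 4e 77 61.
Inner hash: sum = 76+106+1+54+54+54+54+100+111+78+119+97 = 904 → 03 88.
Outer input = (K'⊕opad) ∥ inner = 26 00 6b 5c 5c 5c 5c ∥ 03 88.
Outer hash (tag): sum = 38+0+107+92+92+92+92+3+136 = 652 → 02 8c.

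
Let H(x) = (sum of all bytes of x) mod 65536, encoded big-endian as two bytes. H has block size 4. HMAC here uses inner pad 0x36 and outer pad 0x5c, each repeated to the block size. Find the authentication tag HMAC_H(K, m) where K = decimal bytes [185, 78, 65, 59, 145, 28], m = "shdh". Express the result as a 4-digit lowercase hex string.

01d1

Key decimal bytes [185, 78, 65, 59, 145, 28] = b9 4e 41 3b 91 1c is 6 bytes > B = 4, so hash it first: H(key) = 02 30, then zero-pad to 4 bytes: K' = 02 30 00 00.
K' ⊕ ipad = 34 06 36 36.  K' ⊕ opad = 5e 6c 5c 5c.
Inner input = (K'⊕ipad) ∥ m = 34 06 36 36 ∥ 73 68 64 68.
Inner hash: sum = 52+6+54+54+115+104+100+104 = 589 → 02 4d.
Outer input = (K'⊕opad) ∥ inner = 5e 6c 5c 5c ∥ 02 4d.
Outer hash (tag): sum = 94+108+92+92+2+77 = 465 → 01 d1.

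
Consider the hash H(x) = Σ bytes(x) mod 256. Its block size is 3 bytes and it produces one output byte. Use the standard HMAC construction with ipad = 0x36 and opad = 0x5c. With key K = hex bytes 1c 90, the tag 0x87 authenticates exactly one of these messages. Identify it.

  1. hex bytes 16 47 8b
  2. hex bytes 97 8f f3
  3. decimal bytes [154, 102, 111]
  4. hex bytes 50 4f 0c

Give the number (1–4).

2

Key hex bytes 1c 90 is 2 bytes ≤ B = 3; zero-pad to 3 bytes: K' = 1c 90 00.
K' ⊕ ipad = 2a a6 36; K' ⊕ opad = 40 cc 5c.
m1: inner = H(2a a6 36 16 47 8b) = ee; tag = H(40 cc 5c ee) = 56
m2: inner = H(2a a6 36 97 8f f3) = 1f; tag = H(40 cc 5c 1f) = 87 ← matches
m3: inner = H(2a a6 36 9a 66 6f) = 75; tag = H(40 cc 5c 75) = dd
m4: inner = H(2a a6 36 50 4f 0c) = b1; tag = H(40 cc 5c b1) = 19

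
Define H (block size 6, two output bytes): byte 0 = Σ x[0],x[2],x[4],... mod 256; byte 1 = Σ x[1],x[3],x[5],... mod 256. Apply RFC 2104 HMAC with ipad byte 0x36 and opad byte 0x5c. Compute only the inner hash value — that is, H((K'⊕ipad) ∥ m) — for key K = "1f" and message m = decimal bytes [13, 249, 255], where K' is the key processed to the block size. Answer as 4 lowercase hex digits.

Key "1f" = 31 66 is 2 bytes ≤ B = 6; zero-pad to 6 bytes: K' = 31 66 00 00 00 00.
K' ⊕ ipad = 07 50 36 36 36 36.
Inner input = 07 50 36 36 36 36 ∥ 0d f9 ff.
Inner hash: even-index sum = 383 mod 256 = 127; odd-index sum = 437 mod 256 = 181 → 7f b5.

7fb5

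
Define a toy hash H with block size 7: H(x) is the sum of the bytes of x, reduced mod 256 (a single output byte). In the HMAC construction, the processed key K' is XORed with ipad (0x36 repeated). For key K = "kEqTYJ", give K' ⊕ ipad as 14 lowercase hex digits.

Key "kEqTYJ" = 6b 45 71 54 59 4a is 6 bytes ≤ B = 7; zero-pad to 7 bytes: K' = 6b 45 71 54 59 4a 00.
XOR each byte with 0x36: 6b⊕36=5d, 45⊕36=73, 71⊕36=47, 54⊕36=62, 59⊕36=6f, 4a⊕36=7c, 00⊕36=36.

5d7347626f7c36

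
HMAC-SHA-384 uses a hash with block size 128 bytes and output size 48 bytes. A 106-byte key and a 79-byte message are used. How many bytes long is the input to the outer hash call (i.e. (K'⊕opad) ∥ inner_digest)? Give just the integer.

Key is 106 ≤ 128 bytes, zero-padded: |K'| = 128.
Outer input = (K'⊕opad) ∥ H(inner) → 128 + 48 = 176 bytes.

176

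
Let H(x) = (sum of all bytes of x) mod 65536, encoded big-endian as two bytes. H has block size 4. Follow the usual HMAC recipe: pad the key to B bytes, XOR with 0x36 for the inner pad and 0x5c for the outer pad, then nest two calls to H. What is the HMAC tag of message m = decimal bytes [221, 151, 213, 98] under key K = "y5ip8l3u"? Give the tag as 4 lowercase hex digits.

Key "y5ip8l3u" = 79 35 69 70 38 6c 33 75 is 8 bytes > B = 4, so hash it first: H(key) = 02 d3, then zero-pad to 4 bytes: K' = 02 d3 00 00.
K' ⊕ ipad = 34 e5 36 36.  K' ⊕ opad = 5e 8f 5c 5c.
Inner input = (K'⊕ipad) ∥ m = 34 e5 36 36 ∥ dd 97 d5 62.
Inner hash: sum = 52+229+54+54+221+151+213+98 = 1072 → 04 30.
Outer input = (K'⊕opad) ∥ inner = 5e 8f 5c 5c ∥ 04 30.
Outer hash (tag): sum = 94+143+92+92+4+48 = 473 → 01 d9.

01d9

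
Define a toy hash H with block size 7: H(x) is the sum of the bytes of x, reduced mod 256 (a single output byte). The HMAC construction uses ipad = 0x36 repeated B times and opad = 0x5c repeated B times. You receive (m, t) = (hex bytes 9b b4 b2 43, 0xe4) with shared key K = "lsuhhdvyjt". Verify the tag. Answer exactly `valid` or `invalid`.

Key "lsuhhdvyjt" = 6c 73 75 68 68 64 76 79 6a 74 is 10 bytes > B = 7, so hash it first: H(key) = 55, then zero-pad to 7 bytes: K' = 55 00 00 00 00 00 00.
K' ⊕ ipad = 63 36 36 36 36 36 36; K' ⊕ opad = 09 5c 5c 5c 5c 5c 5c.
Inner hash: sum = 99+54+54+54+54+54+54+155+180+178+67 = 1003; mod 256 = 235 → eb.
Outer hash (recomputed tag): sum = 9+92+92+92+92+92+92+235 = 796; mod 256 = 28 → 1c.
Recomputed tag = 1c; claimed = e4 → mismatch.

invalid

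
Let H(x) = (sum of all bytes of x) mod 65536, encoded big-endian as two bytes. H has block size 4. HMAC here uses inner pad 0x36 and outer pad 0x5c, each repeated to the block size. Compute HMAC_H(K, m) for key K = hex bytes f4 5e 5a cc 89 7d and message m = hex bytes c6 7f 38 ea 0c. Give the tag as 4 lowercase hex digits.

Key hex bytes f4 5e 5a cc 89 7d is 6 bytes > B = 4, so hash it first: H(key) = 03 7e, then zero-pad to 4 bytes: K' = 03 7e 00 00.
K' ⊕ ipad = 35 48 36 36.  K' ⊕ opad = 5f 22 5c 5c.
Inner input = (K'⊕ipad) ∥ m = 35 48 36 36 ∥ c6 7f 38 ea 0c.
Inner hash: sum = 53+72+54+54+198+127+56+234+12 = 860 → 03 5c.
Outer input = (K'⊕opad) ∥ inner = 5f 22 5c 5c ∥ 03 5c.
Outer hash (tag): sum = 95+34+92+92+3+92 = 408 → 01 98.

0198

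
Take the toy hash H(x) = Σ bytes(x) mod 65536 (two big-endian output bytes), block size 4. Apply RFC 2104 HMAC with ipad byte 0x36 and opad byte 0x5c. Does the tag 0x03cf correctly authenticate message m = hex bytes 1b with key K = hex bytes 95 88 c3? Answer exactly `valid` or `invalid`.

Key hex bytes 95 88 c3 is 3 bytes ≤ B = 4; zero-pad to 4 bytes: K' = 95 88 c3 00.
K' ⊕ ipad = a3 be f5 36; K' ⊕ opad = c9 d4 9f 5c.
Inner hash: sum = 163+190+245+54+27 = 679 → 02 a7.
Outer hash (recomputed tag): sum = 201+212+159+92+2+167 = 833 → 03 41.
Recomputed tag = 0341; claimed = 03cf → mismatch.

invalid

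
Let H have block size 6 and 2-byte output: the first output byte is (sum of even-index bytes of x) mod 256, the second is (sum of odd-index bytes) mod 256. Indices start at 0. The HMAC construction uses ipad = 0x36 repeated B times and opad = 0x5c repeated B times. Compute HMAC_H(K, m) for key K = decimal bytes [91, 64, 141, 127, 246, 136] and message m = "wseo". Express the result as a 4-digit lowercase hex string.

4672

Key decimal bytes [91, 64, 141, 127, 246, 136] = 5b 40 8d 7f f6 88 is exactly B = 6 bytes: K' = 5b 40 8d 7f f6 88.
K' ⊕ ipad = 6d 76 bb 49 c0 be.  K' ⊕ opad = 07 1c d1 23 aa d4.
Inner input = (K'⊕ipad) ∥ m = 6d 76 bb 49 c0 be ∥ 77 73 65 6f.
Inner hash: even-index sum = 708 mod 256 = 196; odd-index sum = 607 mod 256 = 95 → c4 5f.
Outer input = (K'⊕opad) ∥ inner = 07 1c d1 23 aa d4 ∥ c4 5f.
Outer hash (tag): even-index sum = 582 mod 256 = 70; odd-index sum = 370 mod 256 = 114 → 46 72.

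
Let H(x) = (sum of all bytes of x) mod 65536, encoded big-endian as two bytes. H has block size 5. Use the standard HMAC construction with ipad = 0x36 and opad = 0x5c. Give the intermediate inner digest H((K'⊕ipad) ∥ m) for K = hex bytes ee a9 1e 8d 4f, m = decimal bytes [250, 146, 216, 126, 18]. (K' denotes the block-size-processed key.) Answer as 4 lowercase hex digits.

Key hex bytes ee a9 1e 8d 4f is exactly B = 5 bytes: K' = ee a9 1e 8d 4f.
K' ⊕ ipad = d8 9f 28 bb 79.
Inner input = d8 9f 28 bb 79 ∥ fa 92 d8 7e 12.
Inner hash: sum = 216+159+40+187+121+250+146+216+126+18 = 1479 → 05 c7.

05c7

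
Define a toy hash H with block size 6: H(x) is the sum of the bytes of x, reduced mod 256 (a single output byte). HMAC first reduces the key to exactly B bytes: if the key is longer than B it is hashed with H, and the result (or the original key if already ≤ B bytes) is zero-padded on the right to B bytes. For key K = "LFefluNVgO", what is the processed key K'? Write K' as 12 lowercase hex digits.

|K| = 10 > B = 6, so first hash the key.
H(K): sum = 76+70+101+102+108+117+78+86+103+79 = 920; mod 256 = 152 → 98.
Zero-pad H(K) = 98 to 6 bytes: K' = 98 00 00 00 00 00.

980000000000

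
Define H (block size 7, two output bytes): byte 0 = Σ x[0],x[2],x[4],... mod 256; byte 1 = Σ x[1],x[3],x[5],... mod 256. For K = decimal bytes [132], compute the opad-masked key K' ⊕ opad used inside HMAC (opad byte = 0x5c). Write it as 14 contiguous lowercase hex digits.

d85c5c5c5c5c5c

Key decimal bytes [132] = 84 is 1 byte ≤ B = 7; zero-pad to 7 bytes: K' = 84 00 00 00 00 00 00.
XOR each byte with 0x5c: 84⊕5c=d8, 00⊕5c=5c, 00⊕5c=5c, 00⊕5c=5c, 00⊕5c=5c, 00⊕5c=5c, 00⊕5c=5c.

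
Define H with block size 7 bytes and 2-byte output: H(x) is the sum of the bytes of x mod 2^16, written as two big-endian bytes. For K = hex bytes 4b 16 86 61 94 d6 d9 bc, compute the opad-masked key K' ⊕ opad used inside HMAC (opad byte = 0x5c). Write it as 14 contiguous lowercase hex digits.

581b5c5c5c5c5c

Key hex bytes 4b 16 86 61 94 d6 d9 bc is 8 bytes > B = 7, so hash it first: H(key) = 04 47, then zero-pad to 7 bytes: K' = 04 47 00 00 00 00 00.
XOR each byte with 0x5c: 04⊕5c=58, 47⊕5c=1b, 00⊕5c=5c, 00⊕5c=5c, 00⊕5c=5c, 00⊕5c=5c, 00⊕5c=5c.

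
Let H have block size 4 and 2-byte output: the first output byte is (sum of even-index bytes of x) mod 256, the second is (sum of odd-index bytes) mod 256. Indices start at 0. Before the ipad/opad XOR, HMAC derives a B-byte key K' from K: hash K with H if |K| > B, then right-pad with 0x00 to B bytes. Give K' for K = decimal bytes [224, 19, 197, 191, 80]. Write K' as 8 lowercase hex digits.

f5d20000

|K| = 5 > B = 4, so first hash the key.
H(K): even-index sum = 501 mod 256 = 245; odd-index sum = 210 mod 256 = 210 → f5 d2.
Zero-pad H(K) = f5 d2 to 4 bytes: K' = f5 d2 00 00.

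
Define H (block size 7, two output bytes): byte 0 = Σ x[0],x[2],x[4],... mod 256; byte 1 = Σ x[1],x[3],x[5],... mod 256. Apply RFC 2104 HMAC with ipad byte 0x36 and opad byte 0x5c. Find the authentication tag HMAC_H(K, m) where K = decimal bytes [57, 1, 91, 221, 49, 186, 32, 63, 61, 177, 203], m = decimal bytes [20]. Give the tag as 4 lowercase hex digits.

0309

Key decimal bytes [57, 1, 91, 221, 49, 186, 32, 63, 61, 177, 203] = 39 01 5b dd 31 ba 20 3f 3d b1 cb is 11 bytes > B = 7, so hash it first: H(key) = ed 88, then zero-pad to 7 bytes: K' = ed 88 00 00 00 00 00.
K' ⊕ ipad = db be 36 36 36 36 36.  K' ⊕ opad = b1 d4 5c 5c 5c 5c 5c.
Inner input = (K'⊕ipad) ∥ m = db be 36 36 36 36 36 ∥ 14.
Inner hash: even-index sum = 381 mod 256 = 125; odd-index sum = 318 mod 256 = 62 → 7d 3e.
Outer input = (K'⊕opad) ∥ inner = b1 d4 5c 5c 5c 5c 5c ∥ 7d 3e.
Outer hash (tag): even-index sum = 515 mod 256 = 3; odd-index sum = 521 mod 256 = 9 → 03 09.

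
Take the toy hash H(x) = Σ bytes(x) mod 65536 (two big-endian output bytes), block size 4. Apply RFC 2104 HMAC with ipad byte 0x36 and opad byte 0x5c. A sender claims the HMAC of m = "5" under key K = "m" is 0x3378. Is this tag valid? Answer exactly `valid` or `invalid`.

invalid

Key "m" = 6d is 1 byte ≤ B = 4; zero-pad to 4 bytes: K' = 6d 00 00 00.
K' ⊕ ipad = 5b 36 36 36; K' ⊕ opad = 31 5c 5c 5c.
Inner hash: sum = 91+54+54+54+53 = 306 → 01 32.
Outer hash (recomputed tag): sum = 49+92+92+92+1+50 = 376 → 01 78.
Recomputed tag = 0178; claimed = 3378 → mismatch.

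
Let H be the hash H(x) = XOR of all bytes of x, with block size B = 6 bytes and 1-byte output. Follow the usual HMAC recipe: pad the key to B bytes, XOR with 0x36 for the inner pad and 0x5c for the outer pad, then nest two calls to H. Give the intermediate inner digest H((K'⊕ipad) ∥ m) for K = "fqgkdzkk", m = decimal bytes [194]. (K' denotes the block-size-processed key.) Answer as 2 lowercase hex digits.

Key "fqgkdzkk" = 66 71 67 6b 64 7a 6b 6b is 8 bytes > B = 6, so hash it first: H(key) = 05, then zero-pad to 6 bytes: K' = 05 00 00 00 00 00.
K' ⊕ ipad = 33 36 36 36 36 36.
Inner input = 33 36 36 36 36 36 ∥ c2.
Inner hash: XOR 33⊕36⊕36⊕36⊕36⊕36⊕c2 = c7.

c7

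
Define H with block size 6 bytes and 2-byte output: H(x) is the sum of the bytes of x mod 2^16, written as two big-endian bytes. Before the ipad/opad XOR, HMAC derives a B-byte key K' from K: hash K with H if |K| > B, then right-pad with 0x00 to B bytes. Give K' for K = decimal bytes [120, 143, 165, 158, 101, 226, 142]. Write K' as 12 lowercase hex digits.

|K| = 7 > B = 6, so first hash the key.
H(K): sum = 120+143+165+158+101+226+142 = 1055 → 04 1f.
Zero-pad H(K) = 04 1f to 6 bytes: K' = 04 1f 00 00 00 00.

041f00000000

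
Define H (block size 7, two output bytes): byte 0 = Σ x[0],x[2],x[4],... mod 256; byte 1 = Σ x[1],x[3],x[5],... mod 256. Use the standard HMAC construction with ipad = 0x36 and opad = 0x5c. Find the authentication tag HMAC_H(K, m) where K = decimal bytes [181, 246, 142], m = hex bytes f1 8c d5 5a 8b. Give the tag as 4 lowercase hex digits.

Key decimal bytes [181, 246, 142] = b5 f6 8e is 3 bytes ≤ B = 7; zero-pad to 7 bytes: K' = b5 f6 8e 00 00 00 00.
K' ⊕ ipad = 83 c0 b8 36 36 36 36.  K' ⊕ opad = e9 aa d2 5c 5c 5c 5c.
Inner input = (K'⊕ipad) ∥ m = 83 c0 b8 36 36 36 36 ∥ f1 8c d5 5a 8b.
Inner hash: even-index sum = 653 mod 256 = 141; odd-index sum = 893 mod 256 = 125 → 8d 7d.
Outer input = (K'⊕opad) ∥ inner = e9 aa d2 5c 5c 5c 5c ∥ 8d 7d.
Outer hash (tag): even-index sum = 752 mod 256 = 240; odd-index sum = 495 mod 256 = 239 → f0 ef.

f0ef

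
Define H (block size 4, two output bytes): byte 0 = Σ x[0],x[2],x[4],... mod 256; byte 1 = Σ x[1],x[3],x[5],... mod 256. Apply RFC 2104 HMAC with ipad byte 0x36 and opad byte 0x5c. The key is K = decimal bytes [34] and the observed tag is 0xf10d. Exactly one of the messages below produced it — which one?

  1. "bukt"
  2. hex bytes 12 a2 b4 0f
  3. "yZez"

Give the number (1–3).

Key decimal bytes [34] = 22 is 1 byte ≤ B = 4; zero-pad to 4 bytes: K' = 22 00 00 00.
K' ⊕ ipad = 14 36 36 36; K' ⊕ opad = 7e 5c 5c 5c.
m1: inner = H(14 36 36 36 62 75 6b 74) = 17 55; tag = H(7e 5c 5c 5c 17 55) = f10d ← matches
m2: inner = H(14 36 36 36 12 a2 b4 0f) = 10 1d; tag = H(7e 5c 5c 5c 10 1d) = ead5
m3: inner = H(14 36 36 36 79 5a 65 7a) = 28 40; tag = H(7e 5c 5c 5c 28 40) = 02f8

1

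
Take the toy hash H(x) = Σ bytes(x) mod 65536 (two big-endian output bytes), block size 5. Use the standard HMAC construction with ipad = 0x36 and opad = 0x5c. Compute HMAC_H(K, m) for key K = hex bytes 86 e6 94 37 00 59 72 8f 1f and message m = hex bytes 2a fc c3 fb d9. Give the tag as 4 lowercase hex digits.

Key hex bytes 86 e6 94 37 00 59 72 8f 1f is 9 bytes > B = 5, so hash it first: H(key) = 03 b0, then zero-pad to 5 bytes: K' = 03 b0 00 00 00.
K' ⊕ ipad = 35 86 36 36 36.  K' ⊕ opad = 5f ec 5c 5c 5c.
Inner input = (K'⊕ipad) ∥ m = 35 86 36 36 36 ∥ 2a fc c3 fb d9.
Inner hash: sum = 53+134+54+54+54+42+252+195+251+217 = 1306 → 05 1a.
Outer input = (K'⊕opad) ∥ inner = 5f ec 5c 5c 5c ∥ 05 1a.
Outer hash (tag): sum = 95+236+92+92+92+5+26 = 638 → 02 7e.

027e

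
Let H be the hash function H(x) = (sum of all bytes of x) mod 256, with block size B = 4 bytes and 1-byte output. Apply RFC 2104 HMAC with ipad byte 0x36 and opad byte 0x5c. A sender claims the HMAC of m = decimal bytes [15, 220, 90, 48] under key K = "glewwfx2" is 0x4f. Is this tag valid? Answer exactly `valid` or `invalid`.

Key "glewwfx2" = 67 6c 65 77 77 66 78 32 is 8 bytes > B = 4, so hash it first: H(key) = 36, then zero-pad to 4 bytes: K' = 36 00 00 00.
K' ⊕ ipad = 00 36 36 36; K' ⊕ opad = 6a 5c 5c 5c.
Inner hash: sum = 0+54+54+54+15+220+90+48 = 535; mod 256 = 23 → 17.
Outer hash (recomputed tag): sum = 106+92+92+92+23 = 405; mod 256 = 149 → 95.
Recomputed tag = 95; claimed = 4f → mismatch.

invalid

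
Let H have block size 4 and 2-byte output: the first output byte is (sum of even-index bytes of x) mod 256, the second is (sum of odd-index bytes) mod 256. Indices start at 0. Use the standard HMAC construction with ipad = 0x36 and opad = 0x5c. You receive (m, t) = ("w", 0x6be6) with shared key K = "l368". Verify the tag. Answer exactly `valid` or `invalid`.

valid

Key "l368" = 6c 33 36 38 is exactly B = 4 bytes: K' = 6c 33 36 38.
K' ⊕ ipad = 5a 05 00 0e; K' ⊕ opad = 30 6f 6a 64.
Inner hash: even-index sum = 209 mod 256 = 209; odd-index sum = 19 mod 256 = 19 → d1 13.
Outer hash (recomputed tag): even-index sum = 363 mod 256 = 107; odd-index sum = 230 mod 256 = 230 → 6b e6.
Recomputed tag = 6be6; claimed = 6be6 → match.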